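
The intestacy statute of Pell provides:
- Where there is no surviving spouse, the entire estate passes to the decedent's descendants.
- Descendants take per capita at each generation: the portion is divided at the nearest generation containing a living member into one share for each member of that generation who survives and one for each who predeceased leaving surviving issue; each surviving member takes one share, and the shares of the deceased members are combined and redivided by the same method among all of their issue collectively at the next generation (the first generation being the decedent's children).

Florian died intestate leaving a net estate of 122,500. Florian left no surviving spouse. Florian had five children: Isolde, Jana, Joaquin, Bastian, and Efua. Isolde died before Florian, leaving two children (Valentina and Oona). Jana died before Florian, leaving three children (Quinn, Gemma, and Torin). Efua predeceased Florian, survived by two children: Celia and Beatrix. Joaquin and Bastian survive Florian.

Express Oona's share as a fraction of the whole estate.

The entire 122,500 passes to the descendants.
That amount (122,500) is divided at the children's generation into 5 shares of 24,500. Joaquin and Bastian each take 24,500. The 3 shares of the deceased (Isolde, Jana, and Efua) are combined into a pool of 73,500.
That pool (73,500) is divided at the grandchildren's generation equally among Valentina, Oona, Quinn, Gemma, Torin, Celia, and Beatrix: 10,500 each.

Oona receives 3/35 of the estate.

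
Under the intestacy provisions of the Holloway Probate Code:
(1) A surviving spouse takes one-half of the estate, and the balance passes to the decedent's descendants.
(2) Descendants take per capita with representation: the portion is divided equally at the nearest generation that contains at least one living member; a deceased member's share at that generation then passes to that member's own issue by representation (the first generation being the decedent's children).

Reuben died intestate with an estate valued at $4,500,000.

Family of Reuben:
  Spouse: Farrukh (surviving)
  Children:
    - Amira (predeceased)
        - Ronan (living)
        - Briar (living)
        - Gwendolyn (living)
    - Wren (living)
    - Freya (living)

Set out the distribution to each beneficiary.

Farrukh: $2,250,000; Ronan: $250,000; Briar: $250,000; Gwendolyn: $250,000; Wren: $750,000; Freya: $750,000

Farrukh takes one-half of $4,500,000 = $2,250,000. The remaining $2,250,000 passes to the descendants.
The descendants' portion ($2,250,000) is divided into 3 shares of $750,000: Wren and Freya each take $750,000; Amira's $750,000 share passes to Amira's issue.
Amira's share ($750,000) is divided into 3 shares of $250,000: Ronan, Briar, and Gwendolyn each take $250,000.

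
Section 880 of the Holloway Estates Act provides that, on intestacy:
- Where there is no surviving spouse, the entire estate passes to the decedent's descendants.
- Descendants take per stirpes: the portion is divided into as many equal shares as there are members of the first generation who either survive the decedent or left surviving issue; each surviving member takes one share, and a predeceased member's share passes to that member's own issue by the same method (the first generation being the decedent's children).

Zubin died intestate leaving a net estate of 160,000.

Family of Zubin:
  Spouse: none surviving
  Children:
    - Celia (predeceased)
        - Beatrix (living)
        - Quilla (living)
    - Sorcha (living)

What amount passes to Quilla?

Quilla receives 40,000.

The entire 160,000 passes to the descendants.
That amount (160,000) is divided into 2 shares of 80,000: Sorcha takes 80,000; Celia's 80,000 share passes to Celia's issue.
Celia's share (80,000) is divided into 2 shares of 40,000: Beatrix and Quilla each take 40,000.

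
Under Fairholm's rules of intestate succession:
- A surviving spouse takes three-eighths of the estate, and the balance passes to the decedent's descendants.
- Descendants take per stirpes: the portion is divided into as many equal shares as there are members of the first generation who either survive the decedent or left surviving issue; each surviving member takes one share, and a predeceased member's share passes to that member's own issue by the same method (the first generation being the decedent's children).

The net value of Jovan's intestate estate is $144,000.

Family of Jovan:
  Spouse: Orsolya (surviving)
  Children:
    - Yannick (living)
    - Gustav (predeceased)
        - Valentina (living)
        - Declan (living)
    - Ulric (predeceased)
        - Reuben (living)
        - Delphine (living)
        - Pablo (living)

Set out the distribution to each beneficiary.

Orsolya takes three-eighths of $144,000 = $54,000. The remaining $90,000 passes to the descendants.
The descendants' portion ($90,000) is divided into 3 shares of $30,000: Yannick takes $30,000; Gustav's $30,000 share passes to Gustav's issue; Ulric's $30,000 share passes to Ulric's issue.
Gustav's share ($30,000) is divided into 2 shares of $15,000: Valentina and Declan each take $15,000.
Ulric's share ($30,000) is divided into 3 shares of $10,000: Reuben, Delphine, and Pablo each take $10,000.

Orsolya: $54,000; Yannick: $30,000; Valentina: $15,000; Declan: $15,000; Reuben: $10,000; Delphine: $10,000; Pablo: $10,000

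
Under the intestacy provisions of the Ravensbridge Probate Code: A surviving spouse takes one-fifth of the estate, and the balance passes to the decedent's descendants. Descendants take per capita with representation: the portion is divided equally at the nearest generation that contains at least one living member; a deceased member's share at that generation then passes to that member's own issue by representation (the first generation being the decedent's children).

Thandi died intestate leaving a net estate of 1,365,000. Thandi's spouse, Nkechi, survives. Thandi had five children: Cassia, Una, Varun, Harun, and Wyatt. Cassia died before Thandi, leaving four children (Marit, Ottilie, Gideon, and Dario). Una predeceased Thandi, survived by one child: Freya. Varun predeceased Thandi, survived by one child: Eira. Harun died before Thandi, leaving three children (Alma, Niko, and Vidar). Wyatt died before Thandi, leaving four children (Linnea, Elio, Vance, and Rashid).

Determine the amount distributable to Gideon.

Nkechi takes one-fifth of 1,365,000 = 273,000. The remaining 1,092,000 passes to the descendants.
No child survives, so the initial division is made at the grandchildren's generation.
The descendants' portion (1,092,000) is divided into 13 shares of 84,000: Marit, Ottilie, Gideon, Dario, Freya, Eira, Alma, Niko, Vidar, Linnea, Elio, Vance, and Rashid each take 84,000.

Gideon receives 84,000.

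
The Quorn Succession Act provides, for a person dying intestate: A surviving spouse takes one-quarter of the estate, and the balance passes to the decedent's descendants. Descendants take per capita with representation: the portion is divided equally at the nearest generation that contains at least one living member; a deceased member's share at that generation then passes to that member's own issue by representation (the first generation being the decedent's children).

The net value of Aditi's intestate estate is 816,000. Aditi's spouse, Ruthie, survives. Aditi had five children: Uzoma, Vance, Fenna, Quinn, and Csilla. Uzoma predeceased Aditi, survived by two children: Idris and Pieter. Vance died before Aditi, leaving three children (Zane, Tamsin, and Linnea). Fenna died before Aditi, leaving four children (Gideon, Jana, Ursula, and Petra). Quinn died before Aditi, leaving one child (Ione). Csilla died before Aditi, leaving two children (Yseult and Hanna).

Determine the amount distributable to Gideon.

Gideon receives 51,000.

Ruthie takes one-quarter of 816,000 = 204,000. The remaining 612,000 passes to the descendants.
No child survives, so the initial division is made at the grandchildren's generation.
The descendants' portion (612,000) is divided into 12 shares of 51,000: Idris, Pieter, Zane, Tamsin, Linnea, Gideon, Jana, Ursula, Petra, Ione, Yseult, and Hanna each take 51,000.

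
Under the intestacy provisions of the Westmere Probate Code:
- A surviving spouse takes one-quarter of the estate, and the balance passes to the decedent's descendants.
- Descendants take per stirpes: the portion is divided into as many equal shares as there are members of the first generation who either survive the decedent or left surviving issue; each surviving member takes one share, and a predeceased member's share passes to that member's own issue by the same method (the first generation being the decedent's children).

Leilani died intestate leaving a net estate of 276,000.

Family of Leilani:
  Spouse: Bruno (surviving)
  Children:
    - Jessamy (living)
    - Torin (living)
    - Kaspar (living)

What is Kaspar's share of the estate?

Bruno takes one-quarter of 276,000 = 69,000. The remaining 207,000 passes to the descendants.
The descendants' portion (207,000) is divided into 3 shares of 69,000: Jessamy, Torin, and Kaspar each take 69,000.

Kaspar receives 69,000.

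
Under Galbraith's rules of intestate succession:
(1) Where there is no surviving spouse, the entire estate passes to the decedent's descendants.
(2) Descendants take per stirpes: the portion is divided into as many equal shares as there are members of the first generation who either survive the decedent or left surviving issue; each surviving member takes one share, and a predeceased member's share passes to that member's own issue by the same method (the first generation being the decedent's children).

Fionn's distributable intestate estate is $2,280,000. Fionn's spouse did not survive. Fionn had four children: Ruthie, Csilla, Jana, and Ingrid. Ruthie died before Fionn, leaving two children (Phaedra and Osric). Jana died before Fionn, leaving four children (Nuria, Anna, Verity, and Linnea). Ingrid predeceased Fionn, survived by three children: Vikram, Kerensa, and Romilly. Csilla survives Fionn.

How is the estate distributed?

Phaedra: $285,000; Osric: $285,000; Csilla: $570,000; Nuria: $142,500; Anna: $142,500; Verity: $142,500; Linnea: $142,500; Vikram: $190,000; Kerensa: $190,000; Romilly: $190,000

The entire $2,280,000 passes to the descendants.
That amount ($2,280,000) is divided into 4 shares of $570,000: Csilla takes $570,000; Ruthie's $570,000 share passes to Ruthie's issue; Jana's $570,000 share passes to Jana's issue; Ingrid's $570,000 share passes to Ingrid's issue.
Ruthie's share ($570,000) is divided into 2 shares of $285,000: Phaedra and Osric each take $285,000.
Jana's share ($570,000) is divided into 4 shares of $142,500: Nuria, Anna, Verity, and Linnea each take $142,500.
Ingrid's share ($570,000) is divided into 3 shares of $190,000: Vikram, Kerensa, and Romilly each take $190,000.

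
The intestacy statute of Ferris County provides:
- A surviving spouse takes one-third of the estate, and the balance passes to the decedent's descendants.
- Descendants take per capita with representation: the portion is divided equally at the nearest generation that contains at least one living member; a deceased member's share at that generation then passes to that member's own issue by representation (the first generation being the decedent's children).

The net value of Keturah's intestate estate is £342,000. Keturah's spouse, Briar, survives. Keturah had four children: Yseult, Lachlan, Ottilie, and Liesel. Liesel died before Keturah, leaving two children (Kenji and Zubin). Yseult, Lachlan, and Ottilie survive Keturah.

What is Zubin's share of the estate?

Zubin receives £28,500.

Briar takes one-third of £342,000 = £114,000. The remaining £228,000 passes to the descendants.
The descendants' portion (£228,000) is divided into 4 shares of £57,000: Yseult, Lachlan, and Ottilie each take £57,000; Liesel's £57,000 share passes to Liesel's issue.
Liesel's share (£57,000) is divided into 2 shares of £28,500: Kenji and Zubin each take £28,500.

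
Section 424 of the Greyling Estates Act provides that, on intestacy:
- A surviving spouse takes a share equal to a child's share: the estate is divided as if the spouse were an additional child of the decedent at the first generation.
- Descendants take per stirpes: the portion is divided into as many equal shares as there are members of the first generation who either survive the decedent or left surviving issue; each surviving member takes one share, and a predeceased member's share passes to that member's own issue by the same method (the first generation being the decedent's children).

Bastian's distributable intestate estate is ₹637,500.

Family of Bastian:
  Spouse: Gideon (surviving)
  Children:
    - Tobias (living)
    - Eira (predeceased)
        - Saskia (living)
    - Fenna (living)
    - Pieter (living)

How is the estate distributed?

Gideon: ₹127,500; Tobias: ₹127,500; Saskia: ₹127,500; Fenna: ₹127,500; Pieter: ₹127,500

The spouse counts as an additional share at the children's level, so there are 5 primary shares of ₹127,500. Gideon takes one such share (₹127,500).
The children's combined portion (₹510,000) is divided into 4 shares of ₹127,500: Tobias, Fenna, and Pieter each take ₹127,500; Eira's ₹127,500 share passes to Eira's issue.
Eira's share (₹127,500) passes entirely to Saskia.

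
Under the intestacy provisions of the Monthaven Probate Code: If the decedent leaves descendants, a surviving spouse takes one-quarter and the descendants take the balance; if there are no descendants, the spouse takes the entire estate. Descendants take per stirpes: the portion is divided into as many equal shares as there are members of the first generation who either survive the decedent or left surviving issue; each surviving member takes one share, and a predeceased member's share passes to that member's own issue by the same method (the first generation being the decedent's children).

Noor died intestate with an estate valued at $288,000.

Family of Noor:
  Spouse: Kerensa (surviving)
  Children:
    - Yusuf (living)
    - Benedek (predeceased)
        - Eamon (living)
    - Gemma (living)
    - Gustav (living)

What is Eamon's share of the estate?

Eamon receives $54,000.

Kerensa takes one-quarter of $288,000 = $72,000. The remaining $216,000 passes to the descendants.
The descendants' portion ($216,000) is divided into 4 shares of $54,000: Yusuf, Gemma, and Gustav each take $54,000; Benedek's $54,000 share passes to Benedek's issue.
Benedek's share ($54,000) passes entirely to Eamon.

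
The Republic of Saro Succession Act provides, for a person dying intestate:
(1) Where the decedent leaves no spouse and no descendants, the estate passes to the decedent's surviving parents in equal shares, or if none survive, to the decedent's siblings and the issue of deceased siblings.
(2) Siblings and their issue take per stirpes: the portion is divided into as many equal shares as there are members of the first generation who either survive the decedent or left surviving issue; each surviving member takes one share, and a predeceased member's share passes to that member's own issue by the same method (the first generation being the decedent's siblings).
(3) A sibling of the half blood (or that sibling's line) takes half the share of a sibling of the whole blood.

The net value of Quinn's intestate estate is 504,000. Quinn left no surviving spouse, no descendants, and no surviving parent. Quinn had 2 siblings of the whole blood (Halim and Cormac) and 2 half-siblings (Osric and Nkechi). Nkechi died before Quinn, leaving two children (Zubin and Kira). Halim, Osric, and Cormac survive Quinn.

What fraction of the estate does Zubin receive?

Zubin receives 1/12 of the estate.

The entire 504,000 passes to the siblings and their issue.
Counting each half-blood sibling's line as half a unit, there are 3 units in 504,000, so one unit is 168,000. Whole-blood lines (Halim and Cormac) take 168,000 each; half-blood lines (Osric and Nkechi) take 84,000 each.
Nkechi's share (84,000) is divided into 2 shares of 42,000: Zubin and Kira each take 42,000.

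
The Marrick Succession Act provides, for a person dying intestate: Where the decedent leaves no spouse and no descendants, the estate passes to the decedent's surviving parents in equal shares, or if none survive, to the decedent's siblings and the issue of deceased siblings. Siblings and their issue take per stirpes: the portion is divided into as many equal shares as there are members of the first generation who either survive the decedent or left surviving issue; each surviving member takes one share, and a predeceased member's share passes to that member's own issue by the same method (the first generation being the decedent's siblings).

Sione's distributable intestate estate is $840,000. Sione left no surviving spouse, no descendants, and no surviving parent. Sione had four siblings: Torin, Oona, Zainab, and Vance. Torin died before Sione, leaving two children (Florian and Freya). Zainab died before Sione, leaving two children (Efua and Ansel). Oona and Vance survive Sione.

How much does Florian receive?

Florian receives $105,000.

The entire $840,000 passes to the siblings and their issue.
That amount ($840,000) is divided into 4 shares of $210,000: Oona and Vance each take $210,000; Torin's $210,000 share passes to Torin's issue; Zainab's $210,000 share passes to Zainab's issue.
Torin's share ($210,000) is divided into 2 shares of $105,000: Florian and Freya each take $105,000.
Zainab's share ($210,000) is divided into 2 shares of $105,000: Efua and Ansel each take $105,000.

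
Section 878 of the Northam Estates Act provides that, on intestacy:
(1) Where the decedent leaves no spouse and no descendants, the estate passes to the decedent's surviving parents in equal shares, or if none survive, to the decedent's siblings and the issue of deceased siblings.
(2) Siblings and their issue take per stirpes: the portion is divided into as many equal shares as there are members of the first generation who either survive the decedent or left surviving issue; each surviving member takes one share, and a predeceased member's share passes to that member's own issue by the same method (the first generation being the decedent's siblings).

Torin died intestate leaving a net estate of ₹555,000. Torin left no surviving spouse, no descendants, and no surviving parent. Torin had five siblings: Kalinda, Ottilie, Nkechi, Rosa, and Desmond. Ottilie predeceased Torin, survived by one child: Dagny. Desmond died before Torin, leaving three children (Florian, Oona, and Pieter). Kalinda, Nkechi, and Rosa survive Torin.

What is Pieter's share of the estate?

Pieter receives ₹37,000.

The entire ₹555,000 passes to the siblings and their issue.
That amount (₹555,000) is divided into 5 shares of ₹111,000: Kalinda, Nkechi, and Rosa each take ₹111,000; Ottilie's ₹111,000 share passes to Ottilie's issue; Desmond's ₹111,000 share passes to Desmond's issue.
Ottilie's share (₹111,000) passes entirely to Dagny.
Desmond's share (₹111,000) is divided into 3 shares of ₹37,000: Florian, Oona, and Pieter each take ₹37,000.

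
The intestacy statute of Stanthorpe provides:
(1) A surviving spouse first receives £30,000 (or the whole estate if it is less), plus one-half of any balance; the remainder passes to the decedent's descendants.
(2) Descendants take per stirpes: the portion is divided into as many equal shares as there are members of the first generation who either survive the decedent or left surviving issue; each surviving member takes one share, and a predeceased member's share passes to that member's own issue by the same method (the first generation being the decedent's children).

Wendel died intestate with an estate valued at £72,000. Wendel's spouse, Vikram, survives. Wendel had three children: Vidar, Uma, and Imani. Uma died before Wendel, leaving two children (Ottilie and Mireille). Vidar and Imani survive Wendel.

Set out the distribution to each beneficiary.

Vikram first takes £30,000, leaving a balance of £42,000. Vikram then takes one-half of the balance (£21,000), for a total of £51,000. The remaining £21,000 passes to the descendants.
The descendants' portion (£21,000) is divided into 3 shares of £7,000: Vidar and Imani each take £7,000; Uma's £7,000 share passes to Uma's issue.
Uma's share (£7,000) is divided into 2 shares of £3,500: Ottilie and Mireille each take £3,500.

Vikram: £51,000; Vidar: £7,000; Ottilie: £3,500; Mireille: £3,500; Imani: £7,000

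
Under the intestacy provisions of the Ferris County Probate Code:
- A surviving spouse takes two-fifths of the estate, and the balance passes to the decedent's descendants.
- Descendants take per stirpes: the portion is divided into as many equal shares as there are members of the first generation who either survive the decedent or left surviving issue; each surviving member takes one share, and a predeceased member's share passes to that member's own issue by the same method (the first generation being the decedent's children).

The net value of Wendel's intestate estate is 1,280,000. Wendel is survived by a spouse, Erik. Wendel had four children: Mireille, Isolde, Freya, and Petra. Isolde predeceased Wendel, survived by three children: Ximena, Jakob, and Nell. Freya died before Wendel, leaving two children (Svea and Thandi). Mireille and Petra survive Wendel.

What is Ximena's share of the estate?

Ximena receives 64,000.

Erik takes two-fifths of 1,280,000 = 512,000. The remaining 768,000 passes to the descendants.
The descendants' portion (768,000) is divided into 4 shares of 192,000: Mireille and Petra each take 192,000; Isolde's 192,000 share passes to Isolde's issue; Freya's 192,000 share passes to Freya's issue.
Isolde's share (192,000) is divided into 3 shares of 64,000: Ximena, Jakob, and Nell each take 64,000.
Freya's share (192,000) is divided into 2 shares of 96,000: Svea and Thandi each take 96,000.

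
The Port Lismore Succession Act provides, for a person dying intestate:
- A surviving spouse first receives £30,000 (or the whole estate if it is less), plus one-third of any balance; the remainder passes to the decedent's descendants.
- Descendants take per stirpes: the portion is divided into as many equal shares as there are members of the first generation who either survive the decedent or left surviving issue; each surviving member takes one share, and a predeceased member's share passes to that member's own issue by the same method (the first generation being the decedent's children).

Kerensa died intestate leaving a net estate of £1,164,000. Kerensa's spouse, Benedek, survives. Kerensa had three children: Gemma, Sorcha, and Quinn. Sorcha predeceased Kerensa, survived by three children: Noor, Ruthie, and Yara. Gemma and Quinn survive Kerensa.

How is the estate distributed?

Benedek: £408,000; Gemma: £252,000; Noor: £84,000; Ruthie: £84,000; Yara: £84,000; Quinn: £252,000

Benedek first takes £30,000, leaving a balance of £1,134,000. Benedek then takes one-third of the balance (£378,000), for a total of £408,000. The remaining £756,000 passes to the descendants.
The descendants' portion (£756,000) is divided into 3 shares of £252,000: Gemma and Quinn each take £252,000; Sorcha's £252,000 share passes to Sorcha's issue.
Sorcha's share (£252,000) is divided into 3 shares of £84,000: Noor, Ruthie, and Yara each take £84,000.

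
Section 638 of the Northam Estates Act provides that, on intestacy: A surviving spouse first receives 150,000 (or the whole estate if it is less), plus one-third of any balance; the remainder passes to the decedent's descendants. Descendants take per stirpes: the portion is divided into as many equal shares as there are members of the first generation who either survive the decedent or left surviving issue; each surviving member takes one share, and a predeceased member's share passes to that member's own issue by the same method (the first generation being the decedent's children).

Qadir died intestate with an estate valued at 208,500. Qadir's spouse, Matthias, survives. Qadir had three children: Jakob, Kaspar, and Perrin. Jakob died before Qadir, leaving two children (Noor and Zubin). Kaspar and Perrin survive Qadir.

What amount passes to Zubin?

Matthias first takes 150,000, leaving a balance of 58,500. Matthias then takes one-third of the balance (19,500), for a total of 169,500. The remaining 39,000 passes to the descendants.
The descendants' portion (39,000) is divided into 3 shares of 13,000: Kaspar and Perrin each take 13,000; Jakob's 13,000 share passes to Jakob's issue.
Jakob's share (13,000) is divided into 2 shares of 6,500: Noor and Zubin each take 6,500.

Zubin receives 6,500.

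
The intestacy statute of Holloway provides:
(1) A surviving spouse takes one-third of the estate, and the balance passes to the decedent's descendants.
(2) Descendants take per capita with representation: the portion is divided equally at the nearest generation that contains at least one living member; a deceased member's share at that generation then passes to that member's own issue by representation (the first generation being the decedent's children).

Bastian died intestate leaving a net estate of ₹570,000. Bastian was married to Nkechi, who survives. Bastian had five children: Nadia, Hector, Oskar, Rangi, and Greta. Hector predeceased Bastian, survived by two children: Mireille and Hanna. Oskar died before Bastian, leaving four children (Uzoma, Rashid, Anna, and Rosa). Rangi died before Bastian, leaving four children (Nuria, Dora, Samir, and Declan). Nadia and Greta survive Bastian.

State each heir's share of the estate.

Nkechi: ₹190,000; Nadia: ₹76,000; Mireille: ₹38,000; Hanna: ₹38,000; Uzoma: ₹19,000; Rashid: ₹19,000; Anna: ₹19,000; Rosa: ₹19,000; Nuria: ₹19,000; Dora: ₹19,000; Samir: ₹19,000; Declan: ₹19,000; Greta: ₹76,000

Nkechi takes one-third of ₹570,000 = ₹190,000. The remaining ₹380,000 passes to the descendants.
The descendants' portion (₹380,000) is divided into 5 shares of ₹76,000: Nadia and Greta each take ₹76,000; Hector's ₹76,000 share passes to Hector's issue; Oskar's ₹76,000 share passes to Oskar's issue; Rangi's ₹76,000 share passes to Rangi's issue.
Hector's share (₹76,000) is divided into 2 shares of ₹38,000: Mireille and Hanna each take ₹38,000.
Oskar's share (₹76,000) is divided into 4 shares of ₹19,000: Uzoma, Rashid, Anna, and Rosa each take ₹19,000.
Rangi's share (₹76,000) is divided into 4 shares of ₹19,000: Nuria, Dora, Samir, and Declan each take ₹19,000.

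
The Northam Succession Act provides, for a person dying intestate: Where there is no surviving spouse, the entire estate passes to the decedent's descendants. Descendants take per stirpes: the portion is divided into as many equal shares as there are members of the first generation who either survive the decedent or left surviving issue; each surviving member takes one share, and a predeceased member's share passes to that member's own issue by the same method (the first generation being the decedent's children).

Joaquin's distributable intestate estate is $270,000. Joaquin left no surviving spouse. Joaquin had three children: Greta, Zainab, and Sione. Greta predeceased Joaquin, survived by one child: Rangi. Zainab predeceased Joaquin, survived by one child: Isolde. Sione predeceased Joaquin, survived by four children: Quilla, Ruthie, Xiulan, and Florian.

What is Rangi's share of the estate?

Rangi receives $90,000.

The entire $270,000 passes to the descendants.
That amount ($270,000) is divided into 3 shares of $90,000: Greta's $90,000 share passes to Greta's issue; Zainab's $90,000 share passes to Zainab's issue; Sione's $90,000 share passes to Sione's issue.
Greta's share ($90,000) passes entirely to Rangi.
Zainab's share ($90,000) passes entirely to Isolde.
Sione's share ($90,000) is divided into 4 shares of $22,500: Quilla, Ruthie, Xiulan, and Florian each take $22,500.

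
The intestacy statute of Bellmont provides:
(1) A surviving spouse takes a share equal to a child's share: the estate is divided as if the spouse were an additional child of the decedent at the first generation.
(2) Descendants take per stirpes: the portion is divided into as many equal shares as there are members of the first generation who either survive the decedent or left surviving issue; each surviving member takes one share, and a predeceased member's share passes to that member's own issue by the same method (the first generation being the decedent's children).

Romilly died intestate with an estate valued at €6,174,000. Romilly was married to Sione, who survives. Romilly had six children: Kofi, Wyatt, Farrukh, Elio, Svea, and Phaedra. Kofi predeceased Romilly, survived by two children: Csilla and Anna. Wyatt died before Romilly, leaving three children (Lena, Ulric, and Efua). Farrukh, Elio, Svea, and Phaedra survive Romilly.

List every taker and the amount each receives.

Sione: €882,000; Csilla: €441,000; Anna: €441,000; Lena: €294,000; Ulric: €294,000; Efua: €294,000; Farrukh: €882,000; Elio: €882,000; Svea: €882,000; Phaedra: €882,000

The spouse counts as an additional share at the children's level, so there are 7 primary shares of €882,000. Sione takes one such share (€882,000).
The children's combined portion (€5,292,000) is divided into 6 shares of €882,000: Farrukh, Elio, Svea, and Phaedra each take €882,000; Kofi's €882,000 share passes to Kofi's issue; Wyatt's €882,000 share passes to Wyatt's issue.
Kofi's share (€882,000) is divided into 2 shares of €441,000: Csilla and Anna each take €441,000.
Wyatt's share (€882,000) is divided into 3 shares of €294,000: Lena, Ulric, and Efua each take €294,000.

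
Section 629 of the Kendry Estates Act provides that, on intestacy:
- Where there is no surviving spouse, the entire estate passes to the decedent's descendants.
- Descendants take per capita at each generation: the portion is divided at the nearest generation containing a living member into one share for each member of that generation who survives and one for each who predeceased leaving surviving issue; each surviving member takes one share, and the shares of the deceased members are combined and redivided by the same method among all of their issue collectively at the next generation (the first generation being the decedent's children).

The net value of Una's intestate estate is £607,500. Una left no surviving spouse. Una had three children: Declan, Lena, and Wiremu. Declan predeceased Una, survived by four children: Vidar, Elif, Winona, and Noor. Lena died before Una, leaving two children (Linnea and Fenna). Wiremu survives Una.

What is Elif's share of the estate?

The entire £607,500 passes to the descendants.
That amount (£607,500) is divided at the children's generation into 3 shares of £202,500. Wiremu takes £202,500. The 2 shares of the deceased (Declan and Lena) are combined into a pool of £405,000.
That pool (£405,000) is divided at the grandchildren's generation equally among Vidar, Elif, Winona, Noor, Linnea, and Fenna: £67,500 each.

Elif receives £67,500.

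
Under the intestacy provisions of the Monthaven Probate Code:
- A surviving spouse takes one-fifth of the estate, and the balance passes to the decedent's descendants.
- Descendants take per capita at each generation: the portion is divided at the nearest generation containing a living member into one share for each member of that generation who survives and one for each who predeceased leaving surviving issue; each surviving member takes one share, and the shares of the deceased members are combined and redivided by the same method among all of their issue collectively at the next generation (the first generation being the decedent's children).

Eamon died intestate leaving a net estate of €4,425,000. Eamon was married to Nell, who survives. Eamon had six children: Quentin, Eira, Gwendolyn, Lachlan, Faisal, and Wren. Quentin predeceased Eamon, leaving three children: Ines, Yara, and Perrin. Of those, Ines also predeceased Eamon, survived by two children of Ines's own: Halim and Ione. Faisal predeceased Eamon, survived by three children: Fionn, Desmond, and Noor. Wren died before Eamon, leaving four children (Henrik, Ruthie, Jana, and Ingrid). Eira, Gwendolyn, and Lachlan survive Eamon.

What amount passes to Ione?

Ione receives €88,500.

Nell takes one-fifth of €4,425,000 = €885,000. The remaining €3,540,000 passes to the descendants.
The descendants' portion (€3,540,000) is divided at the children's generation into 6 shares of €590,000. Eira, Gwendolyn, and Lachlan each take €590,000. The 3 shares of the deceased (Quentin, Faisal, and Wren) are combined into a pool of €1,770,000.
That pool (€1,770,000) is divided at the grandchildren's generation into 10 shares of €177,000. Yara, Perrin, Fionn, Desmond, Noor, Henrik, Ruthie, Jana, and Ingrid each take €177,000. The remaining share for the deceased Ines (€177,000) is carried to the next generation.
That pool (€177,000) is divided at the great-grandchildren's generation equally among Halim and Ione: €88,500 each.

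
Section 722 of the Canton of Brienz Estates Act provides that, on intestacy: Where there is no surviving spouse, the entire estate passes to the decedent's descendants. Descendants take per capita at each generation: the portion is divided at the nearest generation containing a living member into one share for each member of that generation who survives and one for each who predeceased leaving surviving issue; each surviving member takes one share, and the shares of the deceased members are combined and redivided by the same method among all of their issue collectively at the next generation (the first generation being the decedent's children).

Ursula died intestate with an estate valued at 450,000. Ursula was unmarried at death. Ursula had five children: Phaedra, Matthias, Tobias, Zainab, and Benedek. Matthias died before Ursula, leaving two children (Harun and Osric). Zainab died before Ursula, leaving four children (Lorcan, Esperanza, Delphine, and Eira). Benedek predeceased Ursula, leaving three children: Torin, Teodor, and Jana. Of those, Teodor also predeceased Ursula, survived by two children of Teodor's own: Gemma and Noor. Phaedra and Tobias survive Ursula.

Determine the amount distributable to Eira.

The entire 450,000 passes to the descendants.
That amount (450,000) is divided at the children's generation into 5 shares of 90,000. Phaedra and Tobias each take 90,000. The 3 shares of the deceased (Matthias, Zainab, and Benedek) are combined into a pool of 270,000.
That pool (270,000) is divided at the grandchildren's generation into 9 shares of 30,000. Harun, Osric, Lorcan, Esperanza, Delphine, Eira, Torin, and Jana each take 30,000. The remaining share for the deceased Teodor (30,000) is carried to the next generation.
That pool (30,000) is divided at the great-grandchildren's generation equally among Gemma and Noor: 15,000 each.

Eira receives 30,000.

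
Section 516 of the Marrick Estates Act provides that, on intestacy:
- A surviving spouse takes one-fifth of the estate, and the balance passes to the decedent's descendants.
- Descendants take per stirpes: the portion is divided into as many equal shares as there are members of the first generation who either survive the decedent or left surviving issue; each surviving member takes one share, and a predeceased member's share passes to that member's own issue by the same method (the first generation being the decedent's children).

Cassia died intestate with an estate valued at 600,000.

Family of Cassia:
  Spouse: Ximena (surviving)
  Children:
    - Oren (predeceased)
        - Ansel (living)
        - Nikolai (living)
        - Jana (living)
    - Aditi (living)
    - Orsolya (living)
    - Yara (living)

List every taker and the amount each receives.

Ximena takes one-fifth of 600,000 = 120,000. The remaining 480,000 passes to the descendants.
The descendants' portion (480,000) is divided into 4 shares of 120,000: Aditi, Orsolya, and Yara each take 120,000; Oren's 120,000 share passes to Oren's issue.
Oren's share (120,000) is divided into 3 shares of 40,000: Ansel, Nikolai, and Jana each take 40,000.

Ximena: 120,000; Ansel: 40,000; Nikolai: 40,000; Jana: 40,000; Aditi: 120,000; Orsolya: 120,000; Yara: 120,000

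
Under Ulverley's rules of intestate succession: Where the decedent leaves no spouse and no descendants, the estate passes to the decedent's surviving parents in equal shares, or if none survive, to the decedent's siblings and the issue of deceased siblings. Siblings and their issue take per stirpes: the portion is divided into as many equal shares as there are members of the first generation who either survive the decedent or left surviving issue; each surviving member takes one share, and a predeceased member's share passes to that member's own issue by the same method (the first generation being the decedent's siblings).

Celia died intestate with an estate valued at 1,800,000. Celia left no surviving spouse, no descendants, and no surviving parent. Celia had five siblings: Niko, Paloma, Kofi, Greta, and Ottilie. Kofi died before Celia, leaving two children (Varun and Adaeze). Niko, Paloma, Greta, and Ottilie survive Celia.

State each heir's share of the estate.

Niko: 360,000; Paloma: 360,000; Varun: 180,000; Adaeze: 180,000; Greta: 360,000; Ottilie: 360,000

The entire 1,800,000 passes to the siblings and their issue.
That amount (1,800,000) is divided into 5 shares of 360,000: Niko, Paloma, Greta, and Ottilie each take 360,000; Kofi's 360,000 share passes to Kofi's issue.
Kofi's share (360,000) is divided into 2 shares of 180,000: Varun and Adaeze each take 180,000.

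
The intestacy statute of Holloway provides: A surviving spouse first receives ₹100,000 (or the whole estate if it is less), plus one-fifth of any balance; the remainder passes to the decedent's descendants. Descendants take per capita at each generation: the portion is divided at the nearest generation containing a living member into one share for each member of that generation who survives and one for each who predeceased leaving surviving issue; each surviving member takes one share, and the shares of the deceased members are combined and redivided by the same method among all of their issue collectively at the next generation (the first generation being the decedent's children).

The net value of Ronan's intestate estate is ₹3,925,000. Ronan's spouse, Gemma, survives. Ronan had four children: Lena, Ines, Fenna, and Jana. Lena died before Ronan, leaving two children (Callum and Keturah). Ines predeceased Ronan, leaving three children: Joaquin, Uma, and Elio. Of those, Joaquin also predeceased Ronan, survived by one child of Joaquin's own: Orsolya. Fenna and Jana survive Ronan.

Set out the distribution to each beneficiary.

Gemma: ₹865,000; Callum: ₹306,000; Keturah: ₹306,000; Orsolya: ₹306,000; Uma: ₹306,000; Elio: ₹306,000; Fenna: ₹765,000; Jana: ₹765,000

Gemma first takes ₹100,000, leaving a balance of ₹3,825,000. Gemma then takes one-fifth of the balance (₹765,000), for a total of ₹865,000. The remaining ₹3,060,000 passes to the descendants.
The descendants' portion (₹3,060,000) is divided at the children's generation into 4 shares of ₹765,000. Fenna and Jana each take ₹765,000. The 2 shares of the deceased (Lena and Ines) are combined into a pool of ₹1,530,000.
That pool (₹1,530,000) is divided at the grandchildren's generation into 5 shares of ₹306,000. Callum, Keturah, Uma, and Elio each take ₹306,000. The remaining share for the deceased Joaquin (₹306,000) is carried to the next generation.
That pool (₹306,000) passes entirely to Orsolya, the sole taker at the great-grandchildren's generation.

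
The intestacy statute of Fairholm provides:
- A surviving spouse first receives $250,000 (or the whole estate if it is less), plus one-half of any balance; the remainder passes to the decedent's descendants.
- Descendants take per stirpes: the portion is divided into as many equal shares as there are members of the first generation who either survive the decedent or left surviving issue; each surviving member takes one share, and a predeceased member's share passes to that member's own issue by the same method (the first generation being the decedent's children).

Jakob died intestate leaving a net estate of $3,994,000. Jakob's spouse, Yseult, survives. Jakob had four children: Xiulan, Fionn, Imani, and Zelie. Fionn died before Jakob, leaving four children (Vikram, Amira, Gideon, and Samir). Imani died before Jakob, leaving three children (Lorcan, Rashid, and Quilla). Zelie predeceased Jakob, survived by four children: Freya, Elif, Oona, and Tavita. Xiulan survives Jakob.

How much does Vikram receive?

Vikram receives $117,000.

Yseult first takes $250,000, leaving a balance of $3,744,000. Yseult then takes one-half of the balance ($1,872,000), for a total of $2,122,000. The remaining $1,872,000 passes to the descendants.
The descendants' portion ($1,872,000) is divided into 4 shares of $468,000: Xiulan takes $468,000; Fionn's $468,000 share passes to Fionn's issue; Imani's $468,000 share passes to Imani's issue; Zelie's $468,000 share passes to Zelie's issue.
Fionn's share ($468,000) is divided into 4 shares of $117,000: Vikram, Amira, Gideon, and Samir each take $117,000.
Imani's share ($468,000) is divided into 3 shares of $156,000: Lorcan, Rashid, and Quilla each take $156,000.
Zelie's share ($468,000) is divided into 4 shares of $117,000: Freya, Elif, Oona, and Tavita each take $117,000.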